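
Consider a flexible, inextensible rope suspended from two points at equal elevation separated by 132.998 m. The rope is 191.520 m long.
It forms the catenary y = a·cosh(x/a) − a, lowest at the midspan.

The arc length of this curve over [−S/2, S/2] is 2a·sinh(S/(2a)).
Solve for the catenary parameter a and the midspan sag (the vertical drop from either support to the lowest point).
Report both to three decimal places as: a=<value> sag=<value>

a=43.394 sag=61.740

seed: a₀ = √(S³/(24(L−S))) = √(132.998³/(24·58.522)) = 40.926298
iter 1: u=1.624848  f(a)=+8.229e+00  f'(a)=-3.690e+00  a ← 40.926298 − (+8.229e+00/-3.690e+00) = 43.156600
iter 2: u=1.540877  f(a)=+7.206e-01  f'(a)=-3.069e+00  a ← 43.156600 − (+7.206e-01/-3.069e+00) = 43.391358
iter 3: u=1.532540  f(a)=+6.696e-03  f'(a)=-3.013e+00  a ← 43.391358 − (+6.696e-03/-3.013e+00) = 43.393581
iter 4: u=1.532462  f(a)=+5.901e-07  f'(a)=-3.012e+00  a ← 43.393581 − (+5.901e-07/-3.012e+00) = 43.393581
iter 5: u=1.532462  f(a)=+2.842e-14  f'(a)=-3.012e+00  a ← 43.393581 − (+2.842e-14/-3.012e+00) = 43.393581
converged: |Δa| < 1e-12 after 5 iterations
sag = a·(cosh(S/(2a)) − 1) = 43.393581·(cosh(1.532462) − 1) = 61.739575
T_max/T_min = cosh(S/(2a)) = 2.422781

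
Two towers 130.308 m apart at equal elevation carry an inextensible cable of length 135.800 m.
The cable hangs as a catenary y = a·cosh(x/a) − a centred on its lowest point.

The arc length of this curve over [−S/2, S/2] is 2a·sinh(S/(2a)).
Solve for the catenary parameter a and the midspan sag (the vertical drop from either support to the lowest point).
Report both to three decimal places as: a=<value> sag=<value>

a=130.376 sag=16.622

seed: a₀ = √(S³/(24(L−S))) = √(130.308³/(24·5.492)) = 129.564414
iter 1: u=0.502870  f(a)=+6.986e-02  f'(a)=-8.694e-02  a ← 129.564414 − (+6.986e-02/-8.694e-02) = 130.367957
iter 2: u=0.499770  f(a)=+6.552e-04  f'(a)=-8.532e-02  a ← 130.367957 − (+6.552e-04/-8.532e-02) = 130.375638
iter 3: u=0.499741  f(a)=+5.885e-08  f'(a)=-8.530e-02  a ← 130.375638 − (+5.885e-08/-8.530e-02) = 130.375638
iter 4: u=0.499741  f(a)=+2.842e-14  f'(a)=-8.530e-02  a ← 130.375638 − (+2.842e-14/-8.530e-02) = 130.375638
converged: |Δa| < 1e-12 after 4 iterations
sag = a·(cosh(S/(2a)) − 1) = 130.375638·(cosh(0.499741) − 1) = 16.621699
T_max/T_min = cosh(S/(2a)) = 1.127491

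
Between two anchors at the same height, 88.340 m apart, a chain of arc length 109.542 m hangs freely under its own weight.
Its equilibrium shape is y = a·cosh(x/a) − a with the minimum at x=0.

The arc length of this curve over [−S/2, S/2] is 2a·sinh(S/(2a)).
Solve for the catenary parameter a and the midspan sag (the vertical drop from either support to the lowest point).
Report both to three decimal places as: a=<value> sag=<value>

seed: a₀ = √(S³/(24(L−S))) = √(88.340³/(24·21.202)) = 36.807986
iter 1: u=1.200011  f(a)=+1.580e+00  f'(a)=-1.327e+00  a ← 36.807986 − (+1.580e+00/-1.327e+00) = 37.998899
iter 2: u=1.162402  f(a)=+7.992e-02  f'(a)=-1.196e+00  a ← 37.998899 − (+7.992e-02/-1.196e+00) = 38.065747
iter 3: u=1.160361  f(a)=+2.286e-04  f'(a)=-1.189e+00  a ← 38.065747 − (+2.286e-04/-1.189e+00) = 38.065939
iter 4: u=1.160355  f(a)=+1.882e-09  f'(a)=-1.189e+00  a ← 38.065939 − (+1.882e-09/-1.189e+00) = 38.065939
iter 5: u=1.160355  f(a)=+0.000e+00  f'(a)=-1.189e+00  a ← 38.065939 − (+0.000e+00/-1.189e+00) = 38.065939
converged: |Δa| < 1e-12 after 5 iterations
sag = a·(cosh(S/(2a)) − 1) = 38.065939·(cosh(1.160355) − 1) = 28.633972
T_max/T_min = cosh(S/(2a)) = 1.752220

a=38.066 sag=28.634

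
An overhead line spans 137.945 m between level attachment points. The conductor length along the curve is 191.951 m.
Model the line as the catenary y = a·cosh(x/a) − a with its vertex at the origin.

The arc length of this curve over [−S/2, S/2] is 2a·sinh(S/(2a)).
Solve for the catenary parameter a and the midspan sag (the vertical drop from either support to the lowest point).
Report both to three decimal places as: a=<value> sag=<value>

a=47.438 sag=59.621

seed: a₀ = √(S³/(24(L−S))) = √(137.945³/(24·54.006)) = 45.002052
iter 1: u=1.532652  f(a)=+6.710e+00  f'(a)=-3.013e+00  a ← 45.002052 − (+6.710e+00/-3.013e+00) = 47.228678
iter 2: u=1.460394  f(a)=+5.301e-01  f'(a)=-2.554e+00  a ← 47.228678 − (+5.301e-01/-2.554e+00) = 47.436213
iter 3: u=1.454005  f(a)=+3.937e-03  f'(a)=-2.517e+00  a ← 47.436213 − (+3.937e-03/-2.517e+00) = 47.437778
iter 4: u=1.453957  f(a)=+2.207e-07  f'(a)=-2.516e+00  a ← 47.437778 − (+2.207e-07/-2.516e+00) = 47.437778
iter 5: u=1.453957  f(a)=-5.684e-14  f'(a)=-2.516e+00  a ← 47.437778 − (-5.684e-14/-2.516e+00) = 47.437778
converged: |Δa| < 1e-12 after 5 iterations
sag = a·(cosh(S/(2a)) − 1) = 47.437778·(cosh(1.453957) − 1) = 59.621268
T_max/T_min = cosh(S/(2a)) = 2.256831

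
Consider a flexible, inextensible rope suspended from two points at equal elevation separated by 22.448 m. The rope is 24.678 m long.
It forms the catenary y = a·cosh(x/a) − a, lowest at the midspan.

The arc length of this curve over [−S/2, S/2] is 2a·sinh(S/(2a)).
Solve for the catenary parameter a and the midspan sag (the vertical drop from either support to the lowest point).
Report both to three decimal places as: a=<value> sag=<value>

a=14.750 sag=4.481

seed: a₀ = √(S³/(24(L−S))) = √(22.448³/(24·2.230)) = 14.538126
iter 1: u=0.772039  f(a)=+6.741e-02  f'(a)=-3.255e-01  a ← 14.538126 − (+6.741e-02/-3.255e-01) = 14.745249
iter 2: u=0.761194  f(a)=+1.468e-03  f'(a)=-3.114e-01  a ← 14.745249 − (+1.468e-03/-3.114e-01) = 14.749962
iter 3: u=0.760951  f(a)=+7.300e-07  f'(a)=-3.111e-01  a ← 14.749962 − (+7.300e-07/-3.111e-01) = 14.749964
iter 4: u=0.760951  f(a)=+1.776e-13  f'(a)=-3.111e-01  a ← 14.749964 − (+1.776e-13/-3.111e-01) = 14.749964
converged: |Δa| < 1e-12 after 4 iterations
sag = a·(cosh(S/(2a)) − 1) = 14.749964·(cosh(0.760951) − 1) = 4.480542
T_max/T_min = cosh(S/(2a)) = 1.303766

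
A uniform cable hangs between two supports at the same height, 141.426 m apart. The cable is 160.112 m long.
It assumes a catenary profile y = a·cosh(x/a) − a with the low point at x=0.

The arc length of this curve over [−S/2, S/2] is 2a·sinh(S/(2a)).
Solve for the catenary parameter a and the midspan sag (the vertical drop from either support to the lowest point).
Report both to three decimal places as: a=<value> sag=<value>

a=80.948 sag=32.901

seed: a₀ = √(S³/(24(L−S))) = √(141.426³/(24·18.686)) = 79.420039
iter 1: u=0.890367  f(a)=+7.548e-01  f'(a)=-5.089e-01  a ← 79.420039 − (+7.548e-01/-5.089e-01) = 80.903140
iter 2: u=0.874045  f(a)=+2.166e-02  f'(a)=-4.801e-01  a ← 80.903140 − (+2.166e-02/-4.801e-01) = 80.948259
iter 3: u=0.873558  f(a)=+1.901e-05  f'(a)=-4.793e-01  a ← 80.948259 − (+1.901e-05/-4.793e-01) = 80.948299
iter 4: u=0.873558  f(a)=+1.467e-11  f'(a)=-4.793e-01  a ← 80.948299 − (+1.467e-11/-4.793e-01) = 80.948299
converged: |Δa| < 1e-12 after 4 iterations
sag = a·(cosh(S/(2a)) − 1) = 80.948299·(cosh(0.873558) − 1) = 32.900681
T_max/T_min = cosh(S/(2a)) = 1.406441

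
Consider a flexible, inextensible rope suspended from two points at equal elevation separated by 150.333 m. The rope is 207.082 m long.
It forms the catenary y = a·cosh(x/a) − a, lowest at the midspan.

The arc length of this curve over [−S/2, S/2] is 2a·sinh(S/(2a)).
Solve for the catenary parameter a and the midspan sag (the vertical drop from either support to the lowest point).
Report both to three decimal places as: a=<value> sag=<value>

a=52.559 sag=63.558

seed: a₀ = √(S³/(24(L−S))) = √(150.333³/(24·56.749)) = 49.945545
iter 1: u=1.504969  f(a)=+6.784e+00  f'(a)=-2.831e+00  a ← 49.945545 − (+6.784e+00/-2.831e+00) = 52.342368
iter 2: u=1.436055  f(a)=+5.189e-01  f'(a)=-2.413e+00  a ← 52.342368 − (+5.189e-01/-2.413e+00) = 52.557455
iter 3: u=1.430178  f(a)=+3.592e-03  f'(a)=-2.379e+00  a ← 52.557455 − (+3.592e-03/-2.379e+00) = 52.558964
iter 4: u=1.430137  f(a)=+1.747e-07  f'(a)=-2.379e+00  a ← 52.558964 − (+1.747e-07/-2.379e+00) = 52.558964
iter 5: u=1.430137  f(a)=-5.684e-14  f'(a)=-2.379e+00  a ← 52.558964 − (-5.684e-14/-2.379e+00) = 52.558964
converged: |Δa| < 1e-12 after 5 iterations
sag = a·(cosh(S/(2a)) − 1) = 52.558964·(cosh(1.430137) − 1) = 63.558146
T_max/T_min = cosh(S/(2a)) = 2.209273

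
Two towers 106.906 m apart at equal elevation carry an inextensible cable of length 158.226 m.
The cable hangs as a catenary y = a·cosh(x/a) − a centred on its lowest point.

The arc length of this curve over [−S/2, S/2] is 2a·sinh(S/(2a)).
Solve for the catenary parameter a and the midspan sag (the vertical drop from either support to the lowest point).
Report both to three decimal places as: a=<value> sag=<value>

seed: a₀ = √(S³/(24(L−S))) = √(106.906³/(24·51.320)) = 31.495911
iter 1: u=1.697141  f(a)=+7.918e+00  f'(a)=-4.299e+00  a ← 31.495911 − (+7.918e+00/-4.299e+00) = 33.337697
iter 2: u=1.603380  f(a)=+7.477e-01  f'(a)=-3.523e+00  a ← 33.337697 − (+7.477e-01/-3.523e+00) = 33.549965
iter 3: u=1.593236  f(a)=+8.202e-03  f'(a)=-3.446e+00  a ← 33.549965 − (+8.202e-03/-3.446e+00) = 33.552345
iter 4: u=1.593123  f(a)=+1.011e-06  f'(a)=-3.445e+00  a ← 33.552345 − (+1.011e-06/-3.445e+00) = 33.552345
iter 5: u=1.593123  f(a)=+2.842e-14  f'(a)=-3.445e+00  a ← 33.552345 − (+2.842e-14/-3.445e+00) = 33.552345
converged: |Δa| < 1e-12 after 5 iterations
sag = a·(cosh(S/(2a)) − 1) = 33.552345·(cosh(1.593123) − 1) = 52.381505
T_max/T_min = cosh(S/(2a)) = 2.561188

a=33.552 sag=52.382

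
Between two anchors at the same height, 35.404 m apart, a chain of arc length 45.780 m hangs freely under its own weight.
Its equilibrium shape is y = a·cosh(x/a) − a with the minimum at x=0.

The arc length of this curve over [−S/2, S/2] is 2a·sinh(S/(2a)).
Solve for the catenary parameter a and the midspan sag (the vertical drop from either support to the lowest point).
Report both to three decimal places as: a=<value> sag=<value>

a=13.901 sag=12.880

seed: a₀ = √(S³/(24(L−S))) = √(35.404³/(24·10.376)) = 13.349282
iter 1: u=1.326064  f(a)=+9.514e-01  f'(a)=-1.846e+00  a ← 13.349282 − (+9.514e-01/-1.846e+00) = 13.864781
iter 2: u=1.276760  f(a)=+5.789e-02  f'(a)=-1.627e+00  a ← 13.864781 − (+5.789e-02/-1.627e+00) = 13.900355
iter 3: u=1.273493  f(a)=+2.450e-04  f'(a)=-1.614e+00  a ← 13.900355 − (+2.450e-04/-1.614e+00) = 13.900507
iter 4: u=1.273479  f(a)=+4.430e-09  f'(a)=-1.613e+00  a ← 13.900507 − (+4.430e-09/-1.613e+00) = 13.900507
iter 5: u=1.273479  f(a)=+0.000e+00  f'(a)=-1.613e+00  a ← 13.900507 − (+0.000e+00/-1.613e+00) = 13.900507
converged: |Δa| < 1e-12 after 5 iterations
sag = a·(cosh(S/(2a)) − 1) = 13.900507·(cosh(1.273479) − 1) = 12.879639
T_max/T_min = cosh(S/(2a)) = 1.926559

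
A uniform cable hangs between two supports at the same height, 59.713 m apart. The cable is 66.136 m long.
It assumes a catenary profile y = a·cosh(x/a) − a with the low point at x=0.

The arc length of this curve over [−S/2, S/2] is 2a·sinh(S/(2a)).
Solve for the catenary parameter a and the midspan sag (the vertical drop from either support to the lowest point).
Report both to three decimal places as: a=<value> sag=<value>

seed: a₀ = √(S³/(24(L−S))) = √(59.713³/(24·6.423)) = 37.164539
iter 1: u=0.803360  f(a)=+2.105e-01  f'(a)=-3.685e-01  a ← 37.164539 − (+2.105e-01/-3.685e-01) = 37.735749
iter 2: u=0.791199  f(a)=+4.951e-03  f'(a)=-3.513e-01  a ← 37.735749 − (+4.951e-03/-3.513e-01) = 37.749841
iter 3: u=0.790904  f(a)=+2.885e-06  f'(a)=-3.509e-01  a ← 37.749841 − (+2.885e-06/-3.509e-01) = 37.749849
iter 4: u=0.790904  f(a)=+9.805e-13  f'(a)=-3.509e-01  a ← 37.749849 − (+9.805e-13/-3.509e-01) = 37.749849
converged: |Δa| < 1e-12 after 4 iterations
sag = a·(cosh(S/(2a)) − 1) = 37.749849·(cosh(0.790904) − 1) = 12.435246
T_max/T_min = cosh(S/(2a)) = 1.329412

a=37.750 sag=12.435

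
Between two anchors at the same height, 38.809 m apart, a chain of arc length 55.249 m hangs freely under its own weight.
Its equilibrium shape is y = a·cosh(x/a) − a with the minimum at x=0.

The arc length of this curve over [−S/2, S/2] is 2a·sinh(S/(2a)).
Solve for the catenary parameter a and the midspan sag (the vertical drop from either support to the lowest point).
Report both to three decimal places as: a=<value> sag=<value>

a=12.880 sag=17.600

seed: a₀ = √(S³/(24(L−S))) = √(38.809³/(24·16.440)) = 12.171445
iter 1: u=1.594264  f(a)=+2.220e+00  f'(a)=-3.453e+00  a ← 12.171445 − (+2.220e+00/-3.453e+00) = 12.814373
iter 2: u=1.514276  f(a)=+1.881e-01  f'(a)=-2.891e+00  a ← 12.814373 − (+1.881e-01/-2.891e+00) = 12.879421
iter 3: u=1.506628  f(a)=+1.625e-03  f'(a)=-2.841e+00  a ← 12.879421 − (+1.625e-03/-2.841e+00) = 12.879993
iter 4: u=1.506561  f(a)=+1.236e-07  f'(a)=-2.841e+00  a ← 12.879993 − (+1.236e-07/-2.841e+00) = 12.879993
iter 5: u=1.506561  f(a)=+7.105e-15  f'(a)=-2.841e+00  a ← 12.879993 − (+7.105e-15/-2.841e+00) = 12.879993
converged: |Δa| < 1e-12 after 5 iterations
sag = a·(cosh(S/(2a)) − 1) = 12.879993·(cosh(1.506561) − 1) = 17.599627
T_max/T_min = cosh(S/(2a)) = 2.366431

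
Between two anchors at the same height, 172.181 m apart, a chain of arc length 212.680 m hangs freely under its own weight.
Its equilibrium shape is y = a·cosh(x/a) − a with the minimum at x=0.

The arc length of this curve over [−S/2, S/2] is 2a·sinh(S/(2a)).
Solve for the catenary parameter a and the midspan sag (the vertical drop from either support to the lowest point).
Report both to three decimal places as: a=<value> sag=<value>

a=74.898 sag=55.171

seed: a₀ = √(S³/(24(L−S))) = √(172.181³/(24·40.499)) = 72.468633
iter 1: u=1.187969  f(a)=+2.956e+00  f'(a)=-1.284e+00  a ← 72.468633 − (+2.956e+00/-1.284e+00) = 74.771292
iter 2: u=1.151384  f(a)=+1.467e-01  f'(a)=-1.159e+00  a ← 74.771292 − (+1.467e-01/-1.159e+00) = 74.897882
iter 3: u=1.149438  f(a)=+4.034e-04  f'(a)=-1.153e+00  a ← 74.897882 − (+4.034e-04/-1.153e+00) = 74.898232
iter 4: u=1.149433  f(a)=+3.067e-09  f'(a)=-1.153e+00  a ← 74.898232 − (+3.067e-09/-1.153e+00) = 74.898232
iter 5: u=1.149433  f(a)=+0.000e+00  f'(a)=-1.153e+00  a ← 74.898232 − (+0.000e+00/-1.153e+00) = 74.898232
converged: |Δa| < 1e-12 after 5 iterations
sag = a·(cosh(S/(2a)) − 1) = 74.898232·(cosh(1.149433) − 1) = 55.170752
T_max/T_min = cosh(S/(2a)) = 1.736610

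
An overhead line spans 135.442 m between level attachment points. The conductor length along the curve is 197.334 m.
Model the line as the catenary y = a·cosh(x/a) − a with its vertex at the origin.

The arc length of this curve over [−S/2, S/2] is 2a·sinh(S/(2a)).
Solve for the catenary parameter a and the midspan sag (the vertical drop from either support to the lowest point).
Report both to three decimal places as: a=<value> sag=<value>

a=43.451 sag=64.360

seed: a₀ = √(S³/(24(L−S))) = √(135.442³/(24·61.892)) = 40.898479
iter 1: u=1.655832  f(a)=+9.060e+00  f'(a)=-3.942e+00  a ← 40.898479 − (+9.060e+00/-3.942e+00) = 43.196883
iter 2: u=1.567729  f(a)=+8.199e-01  f'(a)=-3.258e+00  a ← 43.196883 − (+8.199e-01/-3.258e+00) = 43.448519
iter 3: u=1.558649  f(a)=+8.188e-03  f'(a)=-3.193e+00  a ← 43.448519 − (+8.188e-03/-3.193e+00) = 43.451083
iter 4: u=1.558557  f(a)=+8.349e-07  f'(a)=-3.193e+00  a ← 43.451083 − (+8.349e-07/-3.193e+00) = 43.451083
iter 5: u=1.558557  f(a)=-2.842e-14  f'(a)=-3.193e+00  a ← 43.451083 − (-2.842e-14/-3.193e+00) = 43.451083
converged: |Δa| < 1e-12 after 5 iterations
sag = a·(cosh(S/(2a)) − 1) = 43.451083·(cosh(1.558557) − 1) = 64.359740
T_max/T_min = cosh(S/(2a)) = 2.481200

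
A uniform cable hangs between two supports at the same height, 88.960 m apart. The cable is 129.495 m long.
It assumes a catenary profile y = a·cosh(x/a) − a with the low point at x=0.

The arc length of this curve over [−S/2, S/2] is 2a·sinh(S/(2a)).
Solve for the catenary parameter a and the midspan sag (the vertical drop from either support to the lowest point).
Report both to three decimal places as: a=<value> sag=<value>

seed: a₀ = √(S³/(24(L−S))) = √(88.960³/(24·40.535)) = 26.901188
iter 1: u=1.653459  f(a)=+5.916e+00  f'(a)=-3.922e+00  a ← 26.901188 − (+5.916e+00/-3.922e+00) = 28.409461
iter 2: u=1.565676  f(a)=+5.340e-01  f'(a)=-3.243e+00  a ← 28.409461 − (+5.340e-01/-3.243e+00) = 28.574098
iter 3: u=1.556655  f(a)=+5.304e-03  f'(a)=-3.179e+00  a ← 28.574098 − (+5.304e-03/-3.179e+00) = 28.575767
iter 4: u=1.556564  f(a)=+5.348e-07  f'(a)=-3.179e+00  a ← 28.575767 − (+5.348e-07/-3.179e+00) = 28.575767
iter 5: u=1.556564  f(a)=+2.842e-14  f'(a)=-3.179e+00  a ← 28.575767 − (+2.842e-14/-3.179e+00) = 28.575767
converged: |Δa| < 1e-12 after 5 iterations
sag = a·(cosh(S/(2a)) − 1) = 28.575767·(cosh(1.556564) − 1) = 42.197203
T_max/T_min = cosh(S/(2a)) = 2.476678

a=28.576 sag=42.197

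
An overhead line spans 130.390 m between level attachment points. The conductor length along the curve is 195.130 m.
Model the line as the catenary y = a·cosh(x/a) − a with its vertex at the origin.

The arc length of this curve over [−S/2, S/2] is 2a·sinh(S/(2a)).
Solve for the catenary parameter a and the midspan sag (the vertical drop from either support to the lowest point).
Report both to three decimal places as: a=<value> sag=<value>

seed: a₀ = √(S³/(24(L−S))) = √(130.390³/(24·64.740)) = 37.772390
iter 1: u=1.725996  f(a)=+1.036e+01  f'(a)=-4.564e+00  a ← 37.772390 − (+1.036e+01/-4.564e+00) = 40.041545
iter 2: u=1.628184  f(a)=+1.007e+00  f'(a)=-3.716e+00  a ← 40.041545 − (+1.007e+00/-3.716e+00) = 40.312421
iter 3: u=1.617243  f(a)=+1.177e-02  f'(a)=-3.630e+00  a ← 40.312421 − (+1.177e-02/-3.630e+00) = 40.315664
iter 4: u=1.617113  f(a)=+1.651e-06  f'(a)=-3.629e+00  a ← 40.315664 − (+1.651e-06/-3.629e+00) = 40.315664
iter 5: u=1.617113  f(a)=+2.842e-14  f'(a)=-3.629e+00  a ← 40.315664 − (+2.842e-14/-3.629e+00) = 40.315664
converged: |Δa| < 1e-12 after 5 iterations
sag = a·(cosh(S/(2a)) − 1) = 40.315664·(cosh(1.617113) − 1) = 65.250817
T_max/T_min = cosh(S/(2a)) = 2.618498

a=40.316 sag=65.251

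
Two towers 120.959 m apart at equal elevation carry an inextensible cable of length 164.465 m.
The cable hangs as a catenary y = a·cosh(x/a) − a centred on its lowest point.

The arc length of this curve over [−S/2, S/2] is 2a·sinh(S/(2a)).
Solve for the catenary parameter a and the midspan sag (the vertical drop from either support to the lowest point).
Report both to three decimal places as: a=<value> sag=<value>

a=43.229 sag=49.674

seed: a₀ = √(S³/(24(L−S))) = √(120.959³/(24·43.506)) = 41.169641
iter 1: u=1.469032  f(a)=+4.943e+00  f'(a)=-2.606e+00  a ← 41.169641 − (+4.943e+00/-2.606e+00) = 43.066273
iter 2: u=1.404336  f(a)=+3.621e-01  f'(a)=-2.237e+00  a ← 43.066273 − (+3.621e-01/-2.237e+00) = 43.228134
iter 3: u=1.399077  f(a)=+2.283e-03  f'(a)=-2.209e+00  a ← 43.228134 − (+2.283e-03/-2.209e+00) = 43.229167
iter 4: u=1.399044  f(a)=+9.198e-08  f'(a)=-2.209e+00  a ← 43.229167 − (+9.198e-08/-2.209e+00) = 43.229167
iter 5: u=1.399044  f(a)=+0.000e+00  f'(a)=-2.209e+00  a ← 43.229167 − (+0.000e+00/-2.209e+00) = 43.229167
converged: |Δa| < 1e-12 after 5 iterations
sag = a·(cosh(S/(2a)) − 1) = 43.229167·(cosh(1.399044) − 1) = 49.673712
T_max/T_min = cosh(S/(2a)) = 2.149079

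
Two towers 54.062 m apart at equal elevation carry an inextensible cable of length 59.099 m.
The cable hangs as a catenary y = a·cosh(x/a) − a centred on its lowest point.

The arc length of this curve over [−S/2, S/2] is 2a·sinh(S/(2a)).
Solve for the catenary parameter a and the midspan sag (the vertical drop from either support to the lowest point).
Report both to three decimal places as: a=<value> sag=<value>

a=36.648 sag=10.429

seed: a₀ = √(S³/(24(L−S))) = √(54.062³/(24·5.037)) = 36.153185
iter 1: u=0.747680  f(a)=+1.427e-01  f'(a)=-2.945e-01  a ← 36.153185 − (+1.427e-01/-2.945e-01) = 36.637600
iter 2: u=0.737794  f(a)=+2.918e-03  f'(a)=-2.826e-01  a ← 36.637600 − (+2.918e-03/-2.826e-01) = 36.647926
iter 3: u=0.737586  f(a)=+1.277e-06  f'(a)=-2.824e-01  a ← 36.647926 − (+1.277e-06/-2.824e-01) = 36.647931
iter 4: u=0.737586  f(a)=+2.416e-13  f'(a)=-2.824e-01  a ← 36.647931 − (+2.416e-13/-2.824e-01) = 36.647931
converged: |Δa| < 1e-12 after 4 iterations
sag = a·(cosh(S/(2a)) − 1) = 36.647931·(cosh(0.737586) − 1) = 10.429068
T_max/T_min = cosh(S/(2a)) = 1.284575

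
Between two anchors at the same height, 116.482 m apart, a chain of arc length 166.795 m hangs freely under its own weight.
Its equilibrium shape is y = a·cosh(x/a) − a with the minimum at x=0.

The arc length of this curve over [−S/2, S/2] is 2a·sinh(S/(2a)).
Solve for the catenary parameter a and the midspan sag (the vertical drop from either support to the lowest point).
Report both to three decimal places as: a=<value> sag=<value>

seed: a₀ = √(S³/(24(L−S))) = √(116.482³/(24·50.313)) = 36.177829
iter 1: u=1.609853  f(a)=+6.937e+00  f'(a)=-3.572e+00  a ← 36.177829 − (+6.937e+00/-3.572e+00) = 38.119652
iter 2: u=1.527847  f(a)=+5.976e-01  f'(a)=-2.981e+00  a ← 38.119652 − (+5.976e-01/-2.981e+00) = 38.320137
iter 3: u=1.519854  f(a)=+5.360e-03  f'(a)=-2.928e+00  a ← 38.320137 − (+5.360e-03/-2.928e+00) = 38.321968
iter 4: u=1.519781  f(a)=+4.397e-07  f'(a)=-2.927e+00  a ← 38.321968 − (+4.397e-07/-2.927e+00) = 38.321968
iter 5: u=1.519781  f(a)=-2.842e-14  f'(a)=-2.927e+00  a ← 38.321968 − (-2.842e-14/-2.927e+00) = 38.321968
converged: |Δa| < 1e-12 after 5 iterations
sag = a·(cosh(S/(2a)) − 1) = 38.321968·(cosh(1.519781) − 1) = 53.458838
T_max/T_min = cosh(S/(2a)) = 2.394992

a=38.322 sag=53.459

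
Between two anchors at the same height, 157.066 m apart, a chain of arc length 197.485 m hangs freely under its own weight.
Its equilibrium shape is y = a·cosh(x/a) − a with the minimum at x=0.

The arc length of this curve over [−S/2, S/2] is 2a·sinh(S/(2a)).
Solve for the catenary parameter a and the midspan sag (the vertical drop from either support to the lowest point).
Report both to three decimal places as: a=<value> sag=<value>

a=65.509 sag=52.988

seed: a₀ = √(S³/(24(L−S))) = √(157.066³/(24·40.419)) = 63.201134
iter 1: u=1.242588  f(a)=+3.238e+00  f'(a)=-1.488e+00  a ← 63.201134 − (+3.238e+00/-1.488e+00) = 65.377302
iter 2: u=1.201227  f(a)=+1.747e-01  f'(a)=-1.331e+00  a ← 65.377302 − (+1.747e-01/-1.331e+00) = 65.508574
iter 3: u=1.198820  f(a)=+5.732e-04  f'(a)=-1.322e+00  a ← 65.508574 − (+5.732e-04/-1.322e+00) = 65.509007
iter 4: u=1.198812  f(a)=+6.214e-09  f'(a)=-1.322e+00  a ← 65.509007 − (+6.214e-09/-1.322e+00) = 65.509007
iter 5: u=1.198812  f(a)=-2.842e-14  f'(a)=-1.322e+00  a ← 65.509007 − (-2.842e-14/-1.322e+00) = 65.509007
converged: |Δa| < 1e-12 after 5 iterations
sag = a·(cosh(S/(2a)) − 1) = 65.509007·(cosh(1.198812) − 1) = 52.987876
T_max/T_min = cosh(S/(2a)) = 1.808864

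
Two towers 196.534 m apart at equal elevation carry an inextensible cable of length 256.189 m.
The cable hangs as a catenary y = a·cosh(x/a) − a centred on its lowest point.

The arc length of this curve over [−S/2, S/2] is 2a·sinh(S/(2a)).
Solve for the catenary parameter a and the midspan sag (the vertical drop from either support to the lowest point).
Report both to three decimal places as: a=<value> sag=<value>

a=75.924 sag=72.981

seed: a₀ = √(S³/(24(L−S))) = √(196.534³/(24·59.655)) = 72.816113
iter 1: u=1.349523  f(a)=+5.674e+00  f'(a)=-1.957e+00  a ← 72.816113 − (+5.674e+00/-1.957e+00) = 75.715368
iter 2: u=1.297847  f(a)=+3.565e-01  f'(a)=-1.718e+00  a ← 75.715368 − (+3.565e-01/-1.718e+00) = 75.922841
iter 3: u=1.294301  f(a)=+1.616e-03  f'(a)=-1.703e+00  a ← 75.922841 − (+1.616e-03/-1.703e+00) = 75.923790
iter 4: u=1.294285  f(a)=+3.352e-08  f'(a)=-1.703e+00  a ← 75.923790 − (+3.352e-08/-1.703e+00) = 75.923790
iter 5: u=1.294285  f(a)=+0.000e+00  f'(a)=-1.703e+00  a ← 75.923790 − (+0.000e+00/-1.703e+00) = 75.923790
converged: |Δa| < 1e-12 after 5 iterations
sag = a·(cosh(S/(2a)) − 1) = 75.923790·(cosh(1.294285) − 1) = 72.980954
T_max/T_min = cosh(S/(2a)) = 1.961240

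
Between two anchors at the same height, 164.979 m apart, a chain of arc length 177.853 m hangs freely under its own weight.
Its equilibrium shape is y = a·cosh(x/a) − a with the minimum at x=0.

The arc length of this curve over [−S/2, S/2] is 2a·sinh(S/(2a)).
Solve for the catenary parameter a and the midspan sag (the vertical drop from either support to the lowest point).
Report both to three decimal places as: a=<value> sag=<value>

seed: a₀ = √(S³/(24(L−S))) = √(164.979³/(24·12.874)) = 120.553723
iter 1: u=0.684255  f(a)=+3.048e-01  f'(a)=-2.237e-01  a ← 120.553723 − (+3.048e-01/-2.237e-01) = 121.915804
iter 2: u=0.676610  f(a)=+5.242e-03  f'(a)=-2.161e-01  a ← 121.915804 − (+5.242e-03/-2.161e-01) = 121.940061
iter 3: u=0.676476  f(a)=+1.611e-06  f'(a)=-2.160e-01  a ← 121.940061 − (+1.611e-06/-2.160e-01) = 121.940068
iter 4: u=0.676476  f(a)=+1.421e-13  f'(a)=-2.160e-01  a ← 121.940068 − (+1.421e-13/-2.160e-01) = 121.940068
converged: |Δa| < 1e-12 after 4 iterations
sag = a·(cosh(S/(2a)) − 1) = 121.940068·(cosh(0.676476) − 1) = 28.981443
T_max/T_min = cosh(S/(2a)) = 1.237670

a=121.940 sag=28.981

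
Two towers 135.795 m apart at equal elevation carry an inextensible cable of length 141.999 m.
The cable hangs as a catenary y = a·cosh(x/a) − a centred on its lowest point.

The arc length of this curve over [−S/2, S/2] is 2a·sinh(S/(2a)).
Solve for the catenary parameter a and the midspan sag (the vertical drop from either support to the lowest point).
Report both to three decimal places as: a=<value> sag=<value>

a=130.563 sag=18.056

seed: a₀ = √(S³/(24(L−S))) = √(135.795³/(24·6.204)) = 129.683330
iter 1: u=0.523564  f(a)=+8.559e-02  f'(a)=-9.833e-02  a ← 129.683330 − (+8.559e-02/-9.833e-02) = 130.553774
iter 2: u=0.520073  f(a)=+8.694e-04  f'(a)=-9.634e-02  a ← 130.553774 − (+8.694e-04/-9.634e-02) = 130.562798
iter 3: u=0.520037  f(a)=+9.175e-08  f'(a)=-9.632e-02  a ← 130.562798 − (+9.175e-08/-9.632e-02) = 130.562799
iter 4: u=0.520037  f(a)=-5.684e-14  f'(a)=-9.632e-02  a ← 130.562799 − (-5.684e-14/-9.632e-02) = 130.562799
converged: |Δa| < 1e-12 after 4 iterations
sag = a·(cosh(S/(2a)) − 1) = 130.562799·(cosh(0.520037) − 1) = 18.056088
T_max/T_min = cosh(S/(2a)) = 1.138294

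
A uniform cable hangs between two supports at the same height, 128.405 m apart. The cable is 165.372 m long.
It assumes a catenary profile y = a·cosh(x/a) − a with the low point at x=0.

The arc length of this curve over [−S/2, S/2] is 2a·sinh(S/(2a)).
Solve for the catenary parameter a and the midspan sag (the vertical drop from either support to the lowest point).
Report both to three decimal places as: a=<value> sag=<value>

seed: a₀ = √(S³/(24(L−S))) = √(128.405³/(24·36.967)) = 48.849506
iter 1: u=1.314292  f(a)=+3.327e+00  f'(a)=-1.792e+00  a ← 48.849506 − (+3.327e+00/-1.792e+00) = 50.706666
iter 2: u=1.266155  f(a)=+1.992e-01  f'(a)=-1.583e+00  a ← 50.706666 − (+1.992e-01/-1.583e+00) = 50.832479
iter 3: u=1.263021  f(a)=+8.140e-04  f'(a)=-1.570e+00  a ← 50.832479 − (+8.140e-04/-1.570e+00) = 50.832997
iter 4: u=1.263008  f(a)=+1.372e-08  f'(a)=-1.570e+00  a ← 50.832997 − (+1.372e-08/-1.570e+00) = 50.832997
iter 5: u=1.263008  f(a)=+0.000e+00  f'(a)=-1.570e+00  a ← 50.832997 − (+0.000e+00/-1.570e+00) = 50.832997
converged: |Δa| < 1e-12 after 5 iterations
sag = a·(cosh(S/(2a)) − 1) = 50.832997·(cosh(1.263008) − 1) = 46.228675
T_max/T_min = cosh(S/(2a)) = 1.909423

a=50.833 sag=46.229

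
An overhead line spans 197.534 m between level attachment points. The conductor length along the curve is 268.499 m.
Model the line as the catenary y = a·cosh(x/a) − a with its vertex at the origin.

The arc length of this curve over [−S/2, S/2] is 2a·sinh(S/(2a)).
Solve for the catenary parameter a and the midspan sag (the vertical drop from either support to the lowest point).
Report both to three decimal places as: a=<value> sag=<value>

seed: a₀ = √(S³/(24(L−S))) = √(197.534³/(24·70.965)) = 67.272112
iter 1: u=1.468172  f(a)=+8.053e+00  f'(a)=-2.601e+00  a ← 67.272112 − (+8.053e+00/-2.601e+00) = 70.368174
iter 2: u=1.403575  f(a)=+5.893e-01  f'(a)=-2.233e+00  a ← 70.368174 − (+5.893e-01/-2.233e+00) = 70.632074
iter 3: u=1.398331  f(a)=+3.707e-03  f'(a)=-2.205e+00  a ← 70.632074 − (+3.707e-03/-2.205e+00) = 70.633755
iter 4: u=1.398297  f(a)=+1.487e-07  f'(a)=-2.205e+00  a ← 70.633755 − (+1.487e-07/-2.205e+00) = 70.633755
iter 5: u=1.398297  f(a)=+5.684e-14  f'(a)=-2.205e+00  a ← 70.633755 − (+5.684e-14/-2.205e+00) = 70.633755
converged: |Δa| < 1e-12 after 5 iterations
sag = a·(cosh(S/(2a)) − 1) = 70.633755·(cosh(1.398297) − 1) = 81.063495
T_max/T_min = cosh(S/(2a)) = 2.147659

a=70.634 sag=81.063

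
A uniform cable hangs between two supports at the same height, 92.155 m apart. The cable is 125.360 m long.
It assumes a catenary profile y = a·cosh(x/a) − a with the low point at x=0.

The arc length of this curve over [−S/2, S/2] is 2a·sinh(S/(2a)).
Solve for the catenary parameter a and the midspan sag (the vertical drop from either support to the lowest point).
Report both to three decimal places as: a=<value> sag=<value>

a=32.908 sag=37.885

seed: a₀ = √(S³/(24(L−S))) = √(92.155³/(24·33.205)) = 31.337979
iter 1: u=1.470340  f(a)=+3.780e+00  f'(a)=-2.614e+00  a ← 31.337979 − (+3.780e+00/-2.614e+00) = 32.783862
iter 2: u=1.405493  f(a)=+2.773e-01  f'(a)=-2.243e+00  a ← 32.783862 − (+2.773e-01/-2.243e+00) = 32.907484
iter 3: u=1.400213  f(a)=+1.754e-03  f'(a)=-2.215e+00  a ← 32.907484 − (+1.754e-03/-2.215e+00) = 32.908276
iter 4: u=1.400180  f(a)=+7.119e-08  f'(a)=-2.215e+00  a ← 32.908276 − (+7.119e-08/-2.215e+00) = 32.908276
iter 5: u=1.400180  f(a)=-2.842e-14  f'(a)=-2.215e+00  a ← 32.908276 − (-2.842e-14/-2.215e+00) = 32.908276
converged: |Δa| < 1e-12 after 5 iterations
sag = a·(cosh(S/(2a)) − 1) = 32.908276·(cosh(1.400180) − 1) = 37.885347
T_max/T_min = cosh(S/(2a)) = 2.151241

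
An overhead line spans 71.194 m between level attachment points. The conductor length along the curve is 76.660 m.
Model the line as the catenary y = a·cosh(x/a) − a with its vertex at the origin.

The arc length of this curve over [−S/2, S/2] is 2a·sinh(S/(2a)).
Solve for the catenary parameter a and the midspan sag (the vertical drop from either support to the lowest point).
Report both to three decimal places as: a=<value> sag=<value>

seed: a₀ = √(S³/(24(L−S))) = √(71.194³/(24·5.466)) = 52.447484
iter 1: u=0.678717  f(a)=+1.273e-01  f'(a)=-2.182e-01  a ← 52.447484 − (+1.273e-01/-2.182e-01) = 53.030840
iter 2: u=0.671251  f(a)=+2.155e-03  f'(a)=-2.109e-01  a ← 53.030840 − (+2.155e-03/-2.109e-01) = 53.041059
iter 3: u=0.671122  f(a)=+6.412e-07  f'(a)=-2.107e-01  a ← 53.041059 − (+6.412e-07/-2.107e-01) = 53.041062
iter 4: u=0.671122  f(a)=+5.684e-14  f'(a)=-2.107e-01  a ← 53.041062 − (+5.684e-14/-2.107e-01) = 53.041062
converged: |Δa| < 1e-12 after 4 iterations
sag = a·(cosh(S/(2a)) − 1) = 53.041062·(cosh(0.671122) − 1) = 12.400081
T_max/T_min = cosh(S/(2a)) = 1.233783

a=53.041 sag=12.400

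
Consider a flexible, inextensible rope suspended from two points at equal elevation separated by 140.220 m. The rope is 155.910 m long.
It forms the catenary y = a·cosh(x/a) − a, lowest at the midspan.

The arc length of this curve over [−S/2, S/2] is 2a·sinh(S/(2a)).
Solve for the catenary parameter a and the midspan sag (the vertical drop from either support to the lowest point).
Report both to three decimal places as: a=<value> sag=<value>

a=86.966 sag=29.825

seed: a₀ = √(S³/(24(L−S))) = √(140.220³/(24·15.690)) = 85.565334
iter 1: u=0.819374  f(a)=+5.352e-01  f'(a)=-3.920e-01  a ← 85.565334 − (+5.352e-01/-3.920e-01) = 86.930767
iter 2: u=0.806504  f(a)=+1.308e-02  f'(a)=-3.730e-01  a ← 86.930767 − (+1.308e-02/-3.730e-01) = 86.965833
iter 3: u=0.806179  f(a)=+8.246e-06  f'(a)=-3.725e-01  a ← 86.965833 − (+8.246e-06/-3.725e-01) = 86.965855
iter 4: u=0.806178  f(a)=+3.268e-12  f'(a)=-3.725e-01  a ← 86.965855 − (+3.268e-12/-3.725e-01) = 86.965855
converged: |Δa| < 1e-12 after 4 iterations
sag = a·(cosh(S/(2a)) − 1) = 86.965855·(cosh(0.806178) − 1) = 29.824735
T_max/T_min = cosh(S/(2a)) = 1.342948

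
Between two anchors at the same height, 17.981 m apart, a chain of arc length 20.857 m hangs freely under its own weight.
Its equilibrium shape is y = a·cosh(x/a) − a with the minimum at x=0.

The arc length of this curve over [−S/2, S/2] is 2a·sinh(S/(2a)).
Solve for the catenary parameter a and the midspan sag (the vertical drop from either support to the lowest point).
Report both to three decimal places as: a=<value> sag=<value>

seed: a₀ = √(S³/(24(L−S))) = √(17.981³/(24·2.876)) = 9.177422
iter 1: u=0.979632  f(a)=+1.412e-01  f'(a)=-6.890e-01  a ← 9.177422 − (+1.412e-01/-6.890e-01) = 9.382352
iter 2: u=0.958235  f(a)=+4.868e-03  f'(a)=-6.422e-01  a ← 9.382352 − (+4.868e-03/-6.422e-01) = 9.389932
iter 3: u=0.957462  f(a)=+6.244e-06  f'(a)=-6.406e-01  a ← 9.389932 − (+6.244e-06/-6.406e-01) = 9.389942
iter 4: u=0.957461  f(a)=+1.030e-11  f'(a)=-6.406e-01  a ← 9.389942 − (+1.030e-11/-6.406e-01) = 9.389942
iter 5: u=0.957461  f(a)=+0.000e+00  f'(a)=-6.406e-01  a ← 9.389942 − (+0.000e+00/-6.406e-01) = 9.389942
converged: |Δa| < 1e-12 after 5 iterations
sag = a·(cosh(S/(2a)) − 1) = 9.389942·(cosh(0.957461) − 1) = 4.643041
T_max/T_min = cosh(S/(2a)) = 1.494470

a=9.390 sag=4.643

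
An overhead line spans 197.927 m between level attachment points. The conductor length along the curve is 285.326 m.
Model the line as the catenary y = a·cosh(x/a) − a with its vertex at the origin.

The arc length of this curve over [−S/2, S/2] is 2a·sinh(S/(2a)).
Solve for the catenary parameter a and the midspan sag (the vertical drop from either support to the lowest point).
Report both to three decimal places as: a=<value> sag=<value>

a=64.477 sag=92.080

seed: a₀ = √(S³/(24(L−S))) = √(197.927³/(24·87.399)) = 60.799318
iter 1: u=1.627707  f(a)=+1.234e+01  f'(a)=-3.712e+00  a ← 60.799318 − (+1.234e+01/-3.712e+00) = 64.122146
iter 2: u=1.543359  f(a)=+1.083e+00  f'(a)=-3.086e+00  a ← 64.122146 − (+1.083e+00/-3.086e+00) = 64.473185
iter 3: u=1.534956  f(a)=+1.014e-02  f'(a)=-3.029e+00  a ← 64.473185 − (+1.014e-02/-3.029e+00) = 64.476532
iter 4: u=1.534876  f(a)=+9.055e-07  f'(a)=-3.028e+00  a ← 64.476532 − (+9.055e-07/-3.028e+00) = 64.476532
iter 5: u=1.534876  f(a)=+5.684e-14  f'(a)=-3.028e+00  a ← 64.476532 − (+5.684e-14/-3.028e+00) = 64.476532
converged: |Δa| < 1e-12 after 5 iterations
sag = a·(cosh(S/(2a)) − 1) = 64.476532·(cosh(1.534876) − 1) = 92.080023
T_max/T_min = cosh(S/(2a)) = 2.428117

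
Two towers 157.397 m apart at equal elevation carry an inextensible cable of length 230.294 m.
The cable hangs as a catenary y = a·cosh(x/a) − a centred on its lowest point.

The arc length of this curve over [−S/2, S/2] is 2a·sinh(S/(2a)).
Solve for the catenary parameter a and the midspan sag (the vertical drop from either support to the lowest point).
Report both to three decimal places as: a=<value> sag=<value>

a=50.193 sag=75.418

seed: a₀ = √(S³/(24(L−S))) = √(157.397³/(24·72.897)) = 47.210025
iter 1: u=1.666987  f(a)=+1.083e+01  f'(a)=-4.036e+00  a ← 47.210025 − (+1.083e+01/-4.036e+00) = 49.892132
iter 2: u=1.577373  f(a)=+9.910e-01  f'(a)=-3.328e+00  a ← 49.892132 − (+9.910e-01/-3.328e+00) = 50.189914
iter 3: u=1.568014  f(a)=+1.015e-02  f'(a)=-3.260e+00  a ← 50.189914 − (+1.015e-02/-3.260e+00) = 50.193029
iter 4: u=1.567917  f(a)=+1.090e-06  f'(a)=-3.259e+00  a ← 50.193029 − (+1.090e-06/-3.259e+00) = 50.193029
iter 5: u=1.567917  f(a)=-2.842e-14  f'(a)=-3.259e+00  a ← 50.193029 − (-2.842e-14/-3.259e+00) = 50.193029
converged: |Δa| < 1e-12 after 5 iterations
sag = a·(cosh(S/(2a)) − 1) = 50.193029·(cosh(1.567917) − 1) = 75.418164
T_max/T_min = cosh(S/(2a)) = 2.502563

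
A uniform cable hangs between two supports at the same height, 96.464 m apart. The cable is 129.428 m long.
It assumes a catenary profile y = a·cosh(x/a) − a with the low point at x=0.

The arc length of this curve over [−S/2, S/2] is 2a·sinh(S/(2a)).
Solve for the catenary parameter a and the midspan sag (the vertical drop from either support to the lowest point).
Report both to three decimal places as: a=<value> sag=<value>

seed: a₀ = √(S³/(24(L−S))) = √(96.464³/(24·32.964)) = 33.683897
iter 1: u=1.431901  f(a)=+3.549e+00  f'(a)=-2.389e+00  a ← 33.683897 − (+3.549e+00/-2.389e+00) = 35.169455
iter 2: u=1.371417  f(a)=+2.483e-01  f'(a)=-2.065e+00  a ← 35.169455 − (+2.483e-01/-2.065e+00) = 35.289668
iter 3: u=1.366746  f(a)=+1.417e-03  f'(a)=-2.042e+00  a ← 35.289668 − (+1.417e-03/-2.042e+00) = 35.290362
iter 4: u=1.366719  f(a)=+4.677e-08  f'(a)=-2.042e+00  a ← 35.290362 − (+4.677e-08/-2.042e+00) = 35.290362
iter 5: u=1.366719  f(a)=+0.000e+00  f'(a)=-2.042e+00  a ← 35.290362 − (+0.000e+00/-2.042e+00) = 35.290362
converged: |Δa| < 1e-12 after 5 iterations
sag = a·(cosh(S/(2a)) − 1) = 35.290362·(cosh(1.366719) − 1) = 38.420637
T_max/T_min = cosh(S/(2a)) = 2.088701

a=35.290 sag=38.421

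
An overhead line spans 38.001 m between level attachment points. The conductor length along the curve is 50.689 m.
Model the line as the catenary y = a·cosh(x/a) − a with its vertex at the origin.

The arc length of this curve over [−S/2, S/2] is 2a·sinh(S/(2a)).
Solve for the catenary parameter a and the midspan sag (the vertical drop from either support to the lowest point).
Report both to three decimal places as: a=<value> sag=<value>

seed: a₀ = √(S³/(24(L−S))) = √(38.001³/(24·12.688)) = 13.424259
iter 1: u=1.415385  f(a)=+1.333e+00  f'(a)=-2.297e+00  a ← 13.424259 − (+1.333e+00/-2.297e+00) = 14.004656
iter 2: u=1.356727  f(a)=+9.134e-02  f'(a)=-1.992e+00  a ← 14.004656 − (+9.134e-02/-1.992e+00) = 14.050504
iter 3: u=1.352300  f(a)=+4.984e-04  f'(a)=-1.971e+00  a ← 14.050504 − (+4.984e-04/-1.971e+00) = 14.050757
iter 4: u=1.352276  f(a)=+1.502e-08  f'(a)=-1.970e+00  a ← 14.050757 − (+1.502e-08/-1.970e+00) = 14.050757
iter 5: u=1.352276  f(a)=-7.105e-15  f'(a)=-1.970e+00  a ← 14.050757 − (-7.105e-15/-1.970e+00) = 14.050757
converged: |Δa| < 1e-12 after 5 iterations
sag = a·(cosh(S/(2a)) − 1) = 14.050757·(cosh(1.352276) − 1) = 14.927984
T_max/T_min = cosh(S/(2a)) = 2.062433

a=14.051 sag=14.928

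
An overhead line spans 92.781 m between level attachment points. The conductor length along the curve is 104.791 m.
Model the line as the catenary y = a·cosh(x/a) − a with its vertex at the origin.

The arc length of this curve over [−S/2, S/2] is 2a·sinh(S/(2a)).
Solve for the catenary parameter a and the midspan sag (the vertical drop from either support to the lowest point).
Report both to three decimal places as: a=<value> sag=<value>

a=53.632 sag=21.346

seed: a₀ = √(S³/(24(L−S))) = √(92.781³/(24·12.010)) = 52.639463
iter 1: u=0.881287  f(a)=+4.751e-01  f'(a)=-4.927e-01  a ← 52.639463 − (+4.751e-01/-4.927e-01) = 53.603659
iter 2: u=0.865435  f(a)=+1.337e-02  f'(a)=-4.654e-01  a ← 53.603659 − (+1.337e-02/-4.654e-01) = 53.632385
iter 3: u=0.864972  f(a)=+1.126e-05  f'(a)=-4.646e-01  a ← 53.632385 − (+1.126e-05/-4.646e-01) = 53.632409
iter 4: u=0.864971  f(a)=+7.987e-12  f'(a)=-4.646e-01  a ← 53.632409 − (+7.987e-12/-4.646e-01) = 53.632409
converged: |Δa| < 1e-12 after 4 iterations
sag = a·(cosh(S/(2a)) − 1) = 53.632409·(cosh(0.864971) − 1) = 21.345746
T_max/T_min = cosh(S/(2a)) = 1.398001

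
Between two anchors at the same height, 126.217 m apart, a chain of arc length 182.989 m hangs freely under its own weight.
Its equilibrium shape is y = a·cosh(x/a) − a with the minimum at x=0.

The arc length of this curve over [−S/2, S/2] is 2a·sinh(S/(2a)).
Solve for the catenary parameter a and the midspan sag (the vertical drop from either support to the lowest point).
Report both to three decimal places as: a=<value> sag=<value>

a=40.778 sag=59.392

seed: a₀ = √(S³/(24(L−S))) = √(126.217³/(24·56.772)) = 38.415285
iter 1: u=1.642797  f(a)=+8.172e+00  f'(a)=-3.834e+00  a ← 38.415285 − (+8.172e+00/-3.834e+00) = 40.546597
iter 2: u=1.556444  f(a)=+7.294e-01  f'(a)=-3.178e+00  a ← 40.546597 − (+7.294e-01/-3.178e+00) = 40.776128
iter 3: u=1.547682  f(a)=+7.069e-03  f'(a)=-3.116e+00  a ← 40.776128 − (+7.069e-03/-3.116e+00) = 40.778396
iter 4: u=1.547596  f(a)=+6.781e-07  f'(a)=-3.116e+00  a ← 40.778396 − (+6.781e-07/-3.116e+00) = 40.778397
iter 5: u=1.547596  f(a)=-2.842e-14  f'(a)=-3.116e+00  a ← 40.778397 − (-2.842e-14/-3.116e+00) = 40.778397
converged: |Δa| < 1e-12 after 5 iterations
sag = a·(cosh(S/(2a)) − 1) = 40.778397·(cosh(1.547596) − 1) = 59.392064
T_max/T_min = cosh(S/(2a)) = 2.456459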